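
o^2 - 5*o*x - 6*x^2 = (o - 6*x)*(o + x)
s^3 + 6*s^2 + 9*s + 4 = (s + 1)^2*(s + 4)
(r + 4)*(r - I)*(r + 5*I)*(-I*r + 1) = -I*r^4 + 5*r^3 - 4*I*r^3 + 20*r^2 - I*r^2 + 5*r - 4*I*r + 20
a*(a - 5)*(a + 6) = a^3 + a^2 - 30*a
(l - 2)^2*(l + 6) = l^3 + 2*l^2 - 20*l + 24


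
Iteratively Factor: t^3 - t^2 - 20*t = (t)*(t^2 - t - 20) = t*(t + 4)*(t - 5)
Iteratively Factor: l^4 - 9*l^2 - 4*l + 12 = (l - 1)*(l^3 + l^2 - 8*l - 12) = (l - 1)*(l + 2)*(l^2 - l - 6) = (l - 3)*(l - 1)*(l + 2)*(l + 2)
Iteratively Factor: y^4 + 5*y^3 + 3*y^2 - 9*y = (y + 3)*(y^3 + 2*y^2 - 3*y) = y*(y + 3)*(y^2 + 2*y - 3) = y*(y - 1)*(y + 3)*(y + 3)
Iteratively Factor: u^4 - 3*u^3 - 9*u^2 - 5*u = (u)*(u^3 - 3*u^2 - 9*u - 5) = u*(u - 5)*(u^2 + 2*u + 1) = u*(u - 5)*(u + 1)*(u + 1)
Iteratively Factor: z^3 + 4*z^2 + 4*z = (z + 2)*(z^2 + 2*z) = z*(z + 2)*(z + 2)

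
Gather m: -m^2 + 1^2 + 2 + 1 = 4 - m^2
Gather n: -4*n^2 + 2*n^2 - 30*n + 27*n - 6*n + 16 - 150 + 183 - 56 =-2*n^2 - 9*n - 7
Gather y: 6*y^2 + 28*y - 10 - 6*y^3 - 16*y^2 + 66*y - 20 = -6*y^3 - 10*y^2 + 94*y - 30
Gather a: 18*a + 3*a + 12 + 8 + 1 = 21*a + 21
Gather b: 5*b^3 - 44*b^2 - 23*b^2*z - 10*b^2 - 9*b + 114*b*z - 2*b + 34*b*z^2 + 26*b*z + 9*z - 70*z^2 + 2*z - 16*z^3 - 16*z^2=5*b^3 + b^2*(-23*z - 54) + b*(34*z^2 + 140*z - 11) - 16*z^3 - 86*z^2 + 11*z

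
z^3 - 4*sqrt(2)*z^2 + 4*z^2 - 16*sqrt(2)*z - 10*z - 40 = (z + 4)*(z - 5*sqrt(2))*(z + sqrt(2))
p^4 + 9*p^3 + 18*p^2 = p^2*(p + 3)*(p + 6)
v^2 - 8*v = v*(v - 8)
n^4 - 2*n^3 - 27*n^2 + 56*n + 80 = (n - 4)^2*(n + 1)*(n + 5)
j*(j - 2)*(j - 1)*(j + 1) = j^4 - 2*j^3 - j^2 + 2*j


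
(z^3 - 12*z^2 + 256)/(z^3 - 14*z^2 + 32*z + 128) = (z + 4)/(z + 2)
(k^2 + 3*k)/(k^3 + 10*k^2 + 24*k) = (k + 3)/(k^2 + 10*k + 24)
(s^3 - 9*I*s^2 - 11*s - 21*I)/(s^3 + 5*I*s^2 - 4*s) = (s^2 - 10*I*s - 21)/(s*(s + 4*I))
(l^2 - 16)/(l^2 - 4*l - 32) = (l - 4)/(l - 8)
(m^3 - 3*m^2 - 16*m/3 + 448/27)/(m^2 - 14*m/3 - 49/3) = (9*m^2 - 48*m + 64)/(9*(m - 7))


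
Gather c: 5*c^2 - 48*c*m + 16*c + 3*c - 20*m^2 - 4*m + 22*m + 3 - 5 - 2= 5*c^2 + c*(19 - 48*m) - 20*m^2 + 18*m - 4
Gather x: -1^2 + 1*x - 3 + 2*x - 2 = 3*x - 6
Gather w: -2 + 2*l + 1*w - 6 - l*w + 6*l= 8*l + w*(1 - l) - 8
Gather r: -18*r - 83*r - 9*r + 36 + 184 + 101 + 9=330 - 110*r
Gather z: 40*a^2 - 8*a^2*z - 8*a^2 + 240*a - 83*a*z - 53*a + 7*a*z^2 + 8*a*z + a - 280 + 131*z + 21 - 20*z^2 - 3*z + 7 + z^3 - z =32*a^2 + 188*a + z^3 + z^2*(7*a - 20) + z*(-8*a^2 - 75*a + 127) - 252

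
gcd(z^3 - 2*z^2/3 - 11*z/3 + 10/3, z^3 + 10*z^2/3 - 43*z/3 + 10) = z^2 - 8*z/3 + 5/3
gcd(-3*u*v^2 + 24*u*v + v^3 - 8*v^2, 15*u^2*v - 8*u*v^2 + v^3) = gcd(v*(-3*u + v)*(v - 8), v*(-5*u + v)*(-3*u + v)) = 3*u*v - v^2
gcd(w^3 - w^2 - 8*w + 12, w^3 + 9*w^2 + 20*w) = 1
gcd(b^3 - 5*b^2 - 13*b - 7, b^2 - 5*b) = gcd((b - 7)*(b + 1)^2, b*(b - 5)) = 1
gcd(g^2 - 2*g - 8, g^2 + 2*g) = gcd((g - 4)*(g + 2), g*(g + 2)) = g + 2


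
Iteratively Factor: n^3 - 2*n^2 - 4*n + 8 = (n - 2)*(n^2 - 4) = (n - 2)^2*(n + 2)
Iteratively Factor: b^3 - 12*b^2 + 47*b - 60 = (b - 5)*(b^2 - 7*b + 12) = (b - 5)*(b - 3)*(b - 4)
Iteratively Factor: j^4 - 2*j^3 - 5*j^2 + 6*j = (j)*(j^3 - 2*j^2 - 5*j + 6) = j*(j + 2)*(j^2 - 4*j + 3) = j*(j - 3)*(j + 2)*(j - 1)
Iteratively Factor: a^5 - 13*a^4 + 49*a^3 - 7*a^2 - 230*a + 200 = (a - 1)*(a^4 - 12*a^3 + 37*a^2 + 30*a - 200) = (a - 5)*(a - 1)*(a^3 - 7*a^2 + 2*a + 40) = (a - 5)*(a - 1)*(a + 2)*(a^2 - 9*a + 20) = (a - 5)*(a - 4)*(a - 1)*(a + 2)*(a - 5)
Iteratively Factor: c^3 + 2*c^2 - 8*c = (c)*(c^2 + 2*c - 8) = c*(c - 2)*(c + 4)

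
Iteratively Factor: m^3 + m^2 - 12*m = (m - 3)*(m^2 + 4*m) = m*(m - 3)*(m + 4)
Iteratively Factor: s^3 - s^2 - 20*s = (s - 5)*(s^2 + 4*s) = (s - 5)*(s + 4)*(s)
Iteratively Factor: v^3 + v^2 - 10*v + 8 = (v - 2)*(v^2 + 3*v - 4) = (v - 2)*(v - 1)*(v + 4)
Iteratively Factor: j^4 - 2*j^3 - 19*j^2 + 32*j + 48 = (j + 1)*(j^3 - 3*j^2 - 16*j + 48) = (j + 1)*(j + 4)*(j^2 - 7*j + 12) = (j - 3)*(j + 1)*(j + 4)*(j - 4)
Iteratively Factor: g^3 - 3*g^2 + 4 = (g - 2)*(g^2 - g - 2) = (g - 2)*(g + 1)*(g - 2)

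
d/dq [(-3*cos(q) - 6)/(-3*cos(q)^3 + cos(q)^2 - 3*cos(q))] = 3*(cos(q) + 17*cos(2*q) + 3*cos(3*q) + 29)*sin(q)/(2*(3*sin(q)^2 + cos(q) - 6)^2*cos(q)^2)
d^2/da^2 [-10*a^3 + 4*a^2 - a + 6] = 8 - 60*a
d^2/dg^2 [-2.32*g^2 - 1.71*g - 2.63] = -4.64000000000000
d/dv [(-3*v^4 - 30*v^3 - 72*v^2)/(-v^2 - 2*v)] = 6*(v^3 + 8*v^2 + 20*v + 24)/(v^2 + 4*v + 4)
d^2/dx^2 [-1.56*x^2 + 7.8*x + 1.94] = -3.12000000000000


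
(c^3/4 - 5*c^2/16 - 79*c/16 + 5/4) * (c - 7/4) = c^4/4 - 3*c^3/4 - 281*c^2/64 + 633*c/64 - 35/16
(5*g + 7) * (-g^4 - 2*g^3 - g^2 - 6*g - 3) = -5*g^5 - 17*g^4 - 19*g^3 - 37*g^2 - 57*g - 21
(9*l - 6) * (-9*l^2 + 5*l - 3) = -81*l^3 + 99*l^2 - 57*l + 18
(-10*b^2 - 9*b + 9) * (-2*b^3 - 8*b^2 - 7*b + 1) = 20*b^5 + 98*b^4 + 124*b^3 - 19*b^2 - 72*b + 9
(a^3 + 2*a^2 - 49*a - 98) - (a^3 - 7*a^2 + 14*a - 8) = 9*a^2 - 63*a - 90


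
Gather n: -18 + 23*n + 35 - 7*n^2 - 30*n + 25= -7*n^2 - 7*n + 42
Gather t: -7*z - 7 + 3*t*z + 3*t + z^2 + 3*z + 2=t*(3*z + 3) + z^2 - 4*z - 5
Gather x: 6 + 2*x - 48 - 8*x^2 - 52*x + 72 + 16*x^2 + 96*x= 8*x^2 + 46*x + 30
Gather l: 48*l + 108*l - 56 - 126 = 156*l - 182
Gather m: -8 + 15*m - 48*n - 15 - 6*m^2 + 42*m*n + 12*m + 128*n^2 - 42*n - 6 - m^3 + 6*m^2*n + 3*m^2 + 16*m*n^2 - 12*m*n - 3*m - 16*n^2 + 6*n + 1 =-m^3 + m^2*(6*n - 3) + m*(16*n^2 + 30*n + 24) + 112*n^2 - 84*n - 28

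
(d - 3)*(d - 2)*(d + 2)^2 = d^4 - d^3 - 10*d^2 + 4*d + 24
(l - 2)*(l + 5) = l^2 + 3*l - 10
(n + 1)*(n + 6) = n^2 + 7*n + 6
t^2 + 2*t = t*(t + 2)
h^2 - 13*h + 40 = (h - 8)*(h - 5)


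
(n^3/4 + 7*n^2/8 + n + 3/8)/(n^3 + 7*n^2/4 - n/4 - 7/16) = 2*(2*n^3 + 7*n^2 + 8*n + 3)/(16*n^3 + 28*n^2 - 4*n - 7)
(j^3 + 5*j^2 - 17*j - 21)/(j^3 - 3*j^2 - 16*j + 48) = (j^2 + 8*j + 7)/(j^2 - 16)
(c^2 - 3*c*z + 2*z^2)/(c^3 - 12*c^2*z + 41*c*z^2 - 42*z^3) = (c - z)/(c^2 - 10*c*z + 21*z^2)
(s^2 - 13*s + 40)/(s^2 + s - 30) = (s - 8)/(s + 6)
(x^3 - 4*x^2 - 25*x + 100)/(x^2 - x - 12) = (x^2 - 25)/(x + 3)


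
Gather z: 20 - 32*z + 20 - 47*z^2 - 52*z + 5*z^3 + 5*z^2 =5*z^3 - 42*z^2 - 84*z + 40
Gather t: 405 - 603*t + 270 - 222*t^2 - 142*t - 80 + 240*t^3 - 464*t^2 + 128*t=240*t^3 - 686*t^2 - 617*t + 595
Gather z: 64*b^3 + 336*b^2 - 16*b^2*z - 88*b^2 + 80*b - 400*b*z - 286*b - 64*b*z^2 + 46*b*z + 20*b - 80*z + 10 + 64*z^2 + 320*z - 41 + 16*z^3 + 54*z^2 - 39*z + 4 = 64*b^3 + 248*b^2 - 186*b + 16*z^3 + z^2*(118 - 64*b) + z*(-16*b^2 - 354*b + 201) - 27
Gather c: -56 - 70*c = -70*c - 56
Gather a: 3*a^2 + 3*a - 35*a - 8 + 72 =3*a^2 - 32*a + 64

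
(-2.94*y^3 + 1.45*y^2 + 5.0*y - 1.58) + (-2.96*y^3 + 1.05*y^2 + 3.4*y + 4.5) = -5.9*y^3 + 2.5*y^2 + 8.4*y + 2.92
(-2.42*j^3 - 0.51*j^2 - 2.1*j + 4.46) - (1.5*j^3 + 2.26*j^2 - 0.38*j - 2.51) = -3.92*j^3 - 2.77*j^2 - 1.72*j + 6.97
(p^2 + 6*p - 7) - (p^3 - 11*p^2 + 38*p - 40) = -p^3 + 12*p^2 - 32*p + 33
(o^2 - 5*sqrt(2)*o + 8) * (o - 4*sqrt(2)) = o^3 - 9*sqrt(2)*o^2 + 48*o - 32*sqrt(2)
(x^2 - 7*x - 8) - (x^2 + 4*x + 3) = -11*x - 11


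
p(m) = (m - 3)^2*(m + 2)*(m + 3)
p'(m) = (m - 3)^2*(m + 2) + (m - 3)^2*(m + 3) + (m + 2)*(m + 3)*(2*m - 6)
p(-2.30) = -5.90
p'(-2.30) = 13.46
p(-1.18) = 26.08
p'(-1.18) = 33.65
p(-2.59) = -7.56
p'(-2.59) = -2.92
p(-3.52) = 33.60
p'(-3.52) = -97.03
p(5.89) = 585.83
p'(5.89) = 545.57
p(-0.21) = 51.46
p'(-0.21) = 15.13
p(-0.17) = 52.04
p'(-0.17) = 13.99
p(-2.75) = -6.20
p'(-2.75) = -14.38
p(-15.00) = 50544.00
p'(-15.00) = -13716.00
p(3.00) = 0.00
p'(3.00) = 0.00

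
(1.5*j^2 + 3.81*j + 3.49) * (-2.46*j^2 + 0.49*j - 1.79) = -3.69*j^4 - 8.6376*j^3 - 9.4035*j^2 - 5.1098*j - 6.2471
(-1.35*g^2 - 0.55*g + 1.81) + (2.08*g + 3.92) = -1.35*g^2 + 1.53*g + 5.73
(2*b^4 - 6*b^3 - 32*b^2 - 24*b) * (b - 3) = 2*b^5 - 12*b^4 - 14*b^3 + 72*b^2 + 72*b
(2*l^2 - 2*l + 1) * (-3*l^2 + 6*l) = -6*l^4 + 18*l^3 - 15*l^2 + 6*l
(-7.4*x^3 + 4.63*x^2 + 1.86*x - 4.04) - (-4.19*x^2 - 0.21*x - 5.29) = -7.4*x^3 + 8.82*x^2 + 2.07*x + 1.25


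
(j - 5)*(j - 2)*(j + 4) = j^3 - 3*j^2 - 18*j + 40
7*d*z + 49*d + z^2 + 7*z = (7*d + z)*(z + 7)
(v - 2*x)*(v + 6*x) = v^2 + 4*v*x - 12*x^2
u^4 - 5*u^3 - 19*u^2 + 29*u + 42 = (u - 7)*(u - 2)*(u + 1)*(u + 3)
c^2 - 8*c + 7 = (c - 7)*(c - 1)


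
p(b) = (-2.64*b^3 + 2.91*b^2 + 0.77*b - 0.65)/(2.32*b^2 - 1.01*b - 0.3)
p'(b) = (1.01 - 4.64*b)*(-2.64*b^3 + 2.91*b^2 + 0.77*b - 0.65)/(2.32*b^2 - 1.01*b - 0.3)^2 + (-7.92*b^2 + 5.82*b + 0.77)/(2.32*b^2 - 1.01*b - 0.3) = (-6.1248*b^4 + 5.3328*b^3 - 2.3495*b^2 + 1.27*b - 0.8875)/(5.3824*b^4 - 4.6864*b^3 - 0.3719*b^2 + 0.606*b + 0.09)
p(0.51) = -0.71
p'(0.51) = -12.45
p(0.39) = 0.19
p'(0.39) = -4.94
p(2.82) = -2.26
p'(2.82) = -1.21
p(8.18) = -8.49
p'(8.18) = -1.15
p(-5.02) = 6.37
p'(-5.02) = -1.16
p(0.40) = 0.14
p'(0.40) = -5.15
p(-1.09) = 1.51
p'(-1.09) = -1.63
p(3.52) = -3.09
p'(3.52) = -1.18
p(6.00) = -5.98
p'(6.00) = -1.15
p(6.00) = -5.98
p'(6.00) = -1.15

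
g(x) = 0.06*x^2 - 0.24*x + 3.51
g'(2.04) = 0.00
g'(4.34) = 0.28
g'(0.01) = -0.24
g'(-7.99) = -1.20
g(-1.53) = 4.02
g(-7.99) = 9.26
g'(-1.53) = -0.42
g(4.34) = 3.60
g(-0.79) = 3.74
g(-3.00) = 4.77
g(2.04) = 3.27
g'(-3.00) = -0.60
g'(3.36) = 0.16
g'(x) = 0.12*x - 0.24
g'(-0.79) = -0.33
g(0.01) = 3.51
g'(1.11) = -0.11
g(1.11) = 3.32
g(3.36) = 3.38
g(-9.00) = 10.53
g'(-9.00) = -1.32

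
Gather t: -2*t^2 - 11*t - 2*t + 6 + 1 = -2*t^2 - 13*t + 7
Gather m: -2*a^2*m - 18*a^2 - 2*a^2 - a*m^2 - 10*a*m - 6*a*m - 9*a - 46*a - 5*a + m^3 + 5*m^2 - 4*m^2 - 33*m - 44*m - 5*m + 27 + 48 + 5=-20*a^2 - 60*a + m^3 + m^2*(1 - a) + m*(-2*a^2 - 16*a - 82) + 80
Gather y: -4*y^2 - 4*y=-4*y^2 - 4*y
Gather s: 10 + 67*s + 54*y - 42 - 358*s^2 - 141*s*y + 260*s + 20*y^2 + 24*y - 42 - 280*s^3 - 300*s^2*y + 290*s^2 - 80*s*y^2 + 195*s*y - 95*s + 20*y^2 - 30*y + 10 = -280*s^3 + s^2*(-300*y - 68) + s*(-80*y^2 + 54*y + 232) + 40*y^2 + 48*y - 64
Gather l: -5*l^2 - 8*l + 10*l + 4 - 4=-5*l^2 + 2*l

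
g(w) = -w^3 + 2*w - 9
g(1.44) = -9.11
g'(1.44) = -4.22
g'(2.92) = -23.58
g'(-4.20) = -50.92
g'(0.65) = 0.73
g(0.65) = -7.97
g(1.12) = -8.16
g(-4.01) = 47.46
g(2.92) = -28.06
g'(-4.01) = -46.24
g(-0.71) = -10.06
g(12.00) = -1713.00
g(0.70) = -7.94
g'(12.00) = -430.00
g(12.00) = -1713.00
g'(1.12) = -1.76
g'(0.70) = 0.53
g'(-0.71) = 0.49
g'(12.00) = -430.00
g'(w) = 2 - 3*w^2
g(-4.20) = 56.69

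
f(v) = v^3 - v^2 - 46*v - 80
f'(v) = 3*v^2 - 2*v - 46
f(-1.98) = -0.60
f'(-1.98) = -30.28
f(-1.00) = -36.00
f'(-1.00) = -41.00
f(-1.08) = -32.75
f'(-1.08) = -40.34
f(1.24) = -136.67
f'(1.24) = -43.87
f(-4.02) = 23.79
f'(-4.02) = 10.52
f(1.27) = -137.98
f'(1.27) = -43.70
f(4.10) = -216.49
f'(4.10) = -3.77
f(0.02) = -80.92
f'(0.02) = -46.04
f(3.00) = -200.00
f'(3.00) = -25.00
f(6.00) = -176.00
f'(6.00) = 50.00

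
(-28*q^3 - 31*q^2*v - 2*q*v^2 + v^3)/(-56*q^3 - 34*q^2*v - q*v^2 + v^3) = (q + v)/(2*q + v)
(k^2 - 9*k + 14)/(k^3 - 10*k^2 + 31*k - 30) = (k - 7)/(k^2 - 8*k + 15)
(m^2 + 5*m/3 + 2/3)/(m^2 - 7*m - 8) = (m + 2/3)/(m - 8)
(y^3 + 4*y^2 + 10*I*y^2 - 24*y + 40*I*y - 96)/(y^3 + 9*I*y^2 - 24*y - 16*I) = (y^2 + y*(4 + 6*I) + 24*I)/(y^2 + 5*I*y - 4)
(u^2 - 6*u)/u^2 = (u - 6)/u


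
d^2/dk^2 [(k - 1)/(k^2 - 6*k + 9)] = 2*(k + 3)/(k^4 - 12*k^3 + 54*k^2 - 108*k + 81)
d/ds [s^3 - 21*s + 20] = 3*s^2 - 21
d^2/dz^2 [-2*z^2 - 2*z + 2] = -4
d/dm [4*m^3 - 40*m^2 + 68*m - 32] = 12*m^2 - 80*m + 68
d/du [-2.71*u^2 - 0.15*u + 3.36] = -5.42*u - 0.15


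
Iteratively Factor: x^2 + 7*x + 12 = (x + 3)*(x + 4)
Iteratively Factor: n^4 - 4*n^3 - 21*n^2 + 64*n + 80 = (n - 4)*(n^3 - 21*n - 20) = (n - 4)*(n + 1)*(n^2 - n - 20) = (n - 4)*(n + 1)*(n + 4)*(n - 5)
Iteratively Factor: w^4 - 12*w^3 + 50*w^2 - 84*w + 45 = (w - 3)*(w^3 - 9*w^2 + 23*w - 15) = (w - 3)^2*(w^2 - 6*w + 5) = (w - 5)*(w - 3)^2*(w - 1)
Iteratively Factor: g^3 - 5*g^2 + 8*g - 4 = (g - 2)*(g^2 - 3*g + 2) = (g - 2)^2*(g - 1)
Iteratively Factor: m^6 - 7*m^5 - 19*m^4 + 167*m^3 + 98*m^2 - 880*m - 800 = (m + 1)*(m^5 - 8*m^4 - 11*m^3 + 178*m^2 - 80*m - 800) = (m + 1)*(m + 2)*(m^4 - 10*m^3 + 9*m^2 + 160*m - 400) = (m - 4)*(m + 1)*(m + 2)*(m^3 - 6*m^2 - 15*m + 100) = (m - 5)*(m - 4)*(m + 1)*(m + 2)*(m^2 - m - 20) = (m - 5)^2*(m - 4)*(m + 1)*(m + 2)*(m + 4)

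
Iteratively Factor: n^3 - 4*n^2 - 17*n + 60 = (n - 5)*(n^2 + n - 12) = (n - 5)*(n - 3)*(n + 4)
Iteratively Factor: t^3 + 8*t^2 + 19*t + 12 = (t + 4)*(t^2 + 4*t + 3) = (t + 3)*(t + 4)*(t + 1)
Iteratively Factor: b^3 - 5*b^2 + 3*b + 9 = (b - 3)*(b^2 - 2*b - 3) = (b - 3)*(b + 1)*(b - 3)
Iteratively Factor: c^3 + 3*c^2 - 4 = (c + 2)*(c^2 + c - 2) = (c + 2)^2*(c - 1)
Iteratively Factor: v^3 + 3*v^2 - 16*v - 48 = (v - 4)*(v^2 + 7*v + 12) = (v - 4)*(v + 3)*(v + 4)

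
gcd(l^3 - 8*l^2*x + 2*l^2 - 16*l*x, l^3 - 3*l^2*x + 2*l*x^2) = l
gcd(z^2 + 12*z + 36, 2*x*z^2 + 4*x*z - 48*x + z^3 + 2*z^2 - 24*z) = z + 6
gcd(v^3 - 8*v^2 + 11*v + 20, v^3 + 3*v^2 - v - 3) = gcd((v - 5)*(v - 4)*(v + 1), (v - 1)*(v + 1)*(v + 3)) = v + 1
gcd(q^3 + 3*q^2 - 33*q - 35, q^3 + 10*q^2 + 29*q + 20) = q + 1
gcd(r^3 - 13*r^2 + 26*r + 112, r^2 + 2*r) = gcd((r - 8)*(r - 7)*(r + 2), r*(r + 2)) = r + 2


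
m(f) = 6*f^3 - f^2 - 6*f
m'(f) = 18*f^2 - 2*f - 6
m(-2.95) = -145.04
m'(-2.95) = 156.54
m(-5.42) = -952.18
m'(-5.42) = 533.62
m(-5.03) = -758.70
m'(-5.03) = 459.48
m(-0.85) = 0.69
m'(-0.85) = 8.70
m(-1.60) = -17.54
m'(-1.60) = 43.28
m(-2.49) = -83.89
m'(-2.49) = 110.58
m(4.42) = 472.05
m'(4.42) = 336.82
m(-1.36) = -8.78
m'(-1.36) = 30.01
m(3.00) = 135.00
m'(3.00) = 150.00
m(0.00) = 0.00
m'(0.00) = -6.00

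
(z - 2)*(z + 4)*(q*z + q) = q*z^3 + 3*q*z^2 - 6*q*z - 8*q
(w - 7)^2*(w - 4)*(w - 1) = w^4 - 19*w^3 + 123*w^2 - 301*w + 196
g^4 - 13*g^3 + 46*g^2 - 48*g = g*(g - 8)*(g - 3)*(g - 2)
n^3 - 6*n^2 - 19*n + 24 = (n - 8)*(n - 1)*(n + 3)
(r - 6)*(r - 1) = r^2 - 7*r + 6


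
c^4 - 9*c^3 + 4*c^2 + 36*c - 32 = (c - 8)*(c - 2)*(c - 1)*(c + 2)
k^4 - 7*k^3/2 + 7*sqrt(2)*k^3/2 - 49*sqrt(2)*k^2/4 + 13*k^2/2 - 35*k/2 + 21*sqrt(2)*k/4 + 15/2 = (k - 3)*(k - 1/2)*(k + sqrt(2))*(k + 5*sqrt(2)/2)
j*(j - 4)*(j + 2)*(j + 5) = j^4 + 3*j^3 - 18*j^2 - 40*j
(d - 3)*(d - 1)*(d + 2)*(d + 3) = d^4 + d^3 - 11*d^2 - 9*d + 18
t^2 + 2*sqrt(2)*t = t*(t + 2*sqrt(2))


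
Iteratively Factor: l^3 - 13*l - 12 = (l + 1)*(l^2 - l - 12) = (l + 1)*(l + 3)*(l - 4)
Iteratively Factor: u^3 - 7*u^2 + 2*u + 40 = (u + 2)*(u^2 - 9*u + 20) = (u - 4)*(u + 2)*(u - 5)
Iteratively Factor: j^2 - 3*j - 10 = (j + 2)*(j - 5)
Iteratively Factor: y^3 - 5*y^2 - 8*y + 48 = (y + 3)*(y^2 - 8*y + 16) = (y - 4)*(y + 3)*(y - 4)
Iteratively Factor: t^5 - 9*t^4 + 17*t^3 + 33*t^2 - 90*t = (t + 2)*(t^4 - 11*t^3 + 39*t^2 - 45*t) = (t - 5)*(t + 2)*(t^3 - 6*t^2 + 9*t) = (t - 5)*(t - 3)*(t + 2)*(t^2 - 3*t) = t*(t - 5)*(t - 3)*(t + 2)*(t - 3)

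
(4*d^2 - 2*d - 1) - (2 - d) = 4*d^2 - d - 3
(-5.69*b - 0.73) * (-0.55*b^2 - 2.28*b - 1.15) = 3.1295*b^3 + 13.3747*b^2 + 8.2079*b + 0.8395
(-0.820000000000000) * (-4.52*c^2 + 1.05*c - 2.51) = 3.7064*c^2 - 0.861*c + 2.0582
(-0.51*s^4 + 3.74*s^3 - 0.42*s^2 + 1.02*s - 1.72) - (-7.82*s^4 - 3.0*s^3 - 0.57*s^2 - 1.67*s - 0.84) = 7.31*s^4 + 6.74*s^3 + 0.15*s^2 + 2.69*s - 0.88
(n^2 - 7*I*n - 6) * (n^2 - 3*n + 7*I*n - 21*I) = n^4 - 3*n^3 + 43*n^2 - 129*n - 42*I*n + 126*I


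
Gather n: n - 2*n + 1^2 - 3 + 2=-n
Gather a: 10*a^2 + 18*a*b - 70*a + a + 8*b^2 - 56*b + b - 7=10*a^2 + a*(18*b - 69) + 8*b^2 - 55*b - 7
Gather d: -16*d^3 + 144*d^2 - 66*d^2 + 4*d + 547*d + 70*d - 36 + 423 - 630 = -16*d^3 + 78*d^2 + 621*d - 243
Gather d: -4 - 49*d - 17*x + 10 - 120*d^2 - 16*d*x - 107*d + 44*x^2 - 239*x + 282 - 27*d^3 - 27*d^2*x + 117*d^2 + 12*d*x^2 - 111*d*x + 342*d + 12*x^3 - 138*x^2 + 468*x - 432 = -27*d^3 + d^2*(-27*x - 3) + d*(12*x^2 - 127*x + 186) + 12*x^3 - 94*x^2 + 212*x - 144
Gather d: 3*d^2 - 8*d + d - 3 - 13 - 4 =3*d^2 - 7*d - 20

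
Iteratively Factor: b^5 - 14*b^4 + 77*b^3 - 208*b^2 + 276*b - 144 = (b - 2)*(b^4 - 12*b^3 + 53*b^2 - 102*b + 72) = (b - 3)*(b - 2)*(b^3 - 9*b^2 + 26*b - 24) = (b - 3)^2*(b - 2)*(b^2 - 6*b + 8) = (b - 3)^2*(b - 2)^2*(b - 4)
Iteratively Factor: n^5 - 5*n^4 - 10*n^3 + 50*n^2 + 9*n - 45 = (n - 1)*(n^4 - 4*n^3 - 14*n^2 + 36*n + 45) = (n - 5)*(n - 1)*(n^3 + n^2 - 9*n - 9) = (n - 5)*(n - 1)*(n + 1)*(n^2 - 9) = (n - 5)*(n - 1)*(n + 1)*(n + 3)*(n - 3)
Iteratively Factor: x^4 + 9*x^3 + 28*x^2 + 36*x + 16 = (x + 4)*(x^3 + 5*x^2 + 8*x + 4) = (x + 1)*(x + 4)*(x^2 + 4*x + 4) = (x + 1)*(x + 2)*(x + 4)*(x + 2)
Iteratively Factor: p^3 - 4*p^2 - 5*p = (p)*(p^2 - 4*p - 5) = p*(p - 5)*(p + 1)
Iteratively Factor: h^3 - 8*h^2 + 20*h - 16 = (h - 2)*(h^2 - 6*h + 8) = (h - 4)*(h - 2)*(h - 2)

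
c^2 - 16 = (c - 4)*(c + 4)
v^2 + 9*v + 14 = (v + 2)*(v + 7)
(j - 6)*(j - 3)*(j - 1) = j^3 - 10*j^2 + 27*j - 18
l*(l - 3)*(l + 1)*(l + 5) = l^4 + 3*l^3 - 13*l^2 - 15*l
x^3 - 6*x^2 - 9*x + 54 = (x - 6)*(x - 3)*(x + 3)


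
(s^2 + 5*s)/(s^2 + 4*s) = (s + 5)/(s + 4)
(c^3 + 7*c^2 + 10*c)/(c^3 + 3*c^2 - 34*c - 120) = c*(c + 2)/(c^2 - 2*c - 24)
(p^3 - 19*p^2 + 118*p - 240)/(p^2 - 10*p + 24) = (p^2 - 13*p + 40)/(p - 4)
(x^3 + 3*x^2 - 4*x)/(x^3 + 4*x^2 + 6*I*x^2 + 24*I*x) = (x - 1)/(x + 6*I)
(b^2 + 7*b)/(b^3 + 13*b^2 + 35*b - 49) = b/(b^2 + 6*b - 7)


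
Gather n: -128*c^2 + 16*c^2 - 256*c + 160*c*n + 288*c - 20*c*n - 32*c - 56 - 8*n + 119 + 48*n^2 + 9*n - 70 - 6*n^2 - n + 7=-112*c^2 + 140*c*n + 42*n^2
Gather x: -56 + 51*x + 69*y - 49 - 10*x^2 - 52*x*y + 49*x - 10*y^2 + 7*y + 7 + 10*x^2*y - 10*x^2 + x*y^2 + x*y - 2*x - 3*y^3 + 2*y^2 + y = x^2*(10*y - 20) + x*(y^2 - 51*y + 98) - 3*y^3 - 8*y^2 + 77*y - 98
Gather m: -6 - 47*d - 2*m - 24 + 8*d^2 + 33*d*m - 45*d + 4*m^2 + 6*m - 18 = 8*d^2 - 92*d + 4*m^2 + m*(33*d + 4) - 48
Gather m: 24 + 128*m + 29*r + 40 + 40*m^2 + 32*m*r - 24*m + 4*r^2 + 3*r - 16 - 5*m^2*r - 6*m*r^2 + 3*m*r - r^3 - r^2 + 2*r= m^2*(40 - 5*r) + m*(-6*r^2 + 35*r + 104) - r^3 + 3*r^2 + 34*r + 48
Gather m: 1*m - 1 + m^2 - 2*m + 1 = m^2 - m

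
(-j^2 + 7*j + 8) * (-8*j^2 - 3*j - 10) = 8*j^4 - 53*j^3 - 75*j^2 - 94*j - 80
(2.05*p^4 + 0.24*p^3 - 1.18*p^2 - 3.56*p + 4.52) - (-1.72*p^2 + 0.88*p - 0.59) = 2.05*p^4 + 0.24*p^3 + 0.54*p^2 - 4.44*p + 5.11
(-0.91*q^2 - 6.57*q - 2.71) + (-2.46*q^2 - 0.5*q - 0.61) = -3.37*q^2 - 7.07*q - 3.32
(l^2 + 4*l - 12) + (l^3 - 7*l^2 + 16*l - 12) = l^3 - 6*l^2 + 20*l - 24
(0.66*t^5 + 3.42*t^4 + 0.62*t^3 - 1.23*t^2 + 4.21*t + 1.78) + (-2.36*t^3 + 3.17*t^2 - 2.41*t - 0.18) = 0.66*t^5 + 3.42*t^4 - 1.74*t^3 + 1.94*t^2 + 1.8*t + 1.6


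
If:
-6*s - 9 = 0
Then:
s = -3/2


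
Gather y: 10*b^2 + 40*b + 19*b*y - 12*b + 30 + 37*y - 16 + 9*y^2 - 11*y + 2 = 10*b^2 + 28*b + 9*y^2 + y*(19*b + 26) + 16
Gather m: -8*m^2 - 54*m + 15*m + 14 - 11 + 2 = -8*m^2 - 39*m + 5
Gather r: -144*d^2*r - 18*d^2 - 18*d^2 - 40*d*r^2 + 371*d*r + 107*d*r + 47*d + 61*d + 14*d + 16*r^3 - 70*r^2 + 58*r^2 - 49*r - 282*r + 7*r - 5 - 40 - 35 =-36*d^2 + 122*d + 16*r^3 + r^2*(-40*d - 12) + r*(-144*d^2 + 478*d - 324) - 80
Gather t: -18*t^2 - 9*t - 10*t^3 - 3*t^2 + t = -10*t^3 - 21*t^2 - 8*t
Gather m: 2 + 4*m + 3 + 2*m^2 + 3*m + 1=2*m^2 + 7*m + 6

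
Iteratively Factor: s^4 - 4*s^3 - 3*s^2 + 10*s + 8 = (s - 2)*(s^3 - 2*s^2 - 7*s - 4) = (s - 2)*(s + 1)*(s^2 - 3*s - 4) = (s - 4)*(s - 2)*(s + 1)*(s + 1)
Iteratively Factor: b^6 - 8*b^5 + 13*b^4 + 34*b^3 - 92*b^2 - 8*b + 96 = (b + 1)*(b^5 - 9*b^4 + 22*b^3 + 12*b^2 - 104*b + 96) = (b - 3)*(b + 1)*(b^4 - 6*b^3 + 4*b^2 + 24*b - 32) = (b - 3)*(b - 2)*(b + 1)*(b^3 - 4*b^2 - 4*b + 16) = (b - 3)*(b - 2)*(b + 1)*(b + 2)*(b^2 - 6*b + 8) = (b - 4)*(b - 3)*(b - 2)*(b + 1)*(b + 2)*(b - 2)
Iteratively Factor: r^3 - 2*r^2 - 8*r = (r - 4)*(r^2 + 2*r) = r*(r - 4)*(r + 2)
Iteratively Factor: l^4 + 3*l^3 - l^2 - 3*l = (l - 1)*(l^3 + 4*l^2 + 3*l) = (l - 1)*(l + 1)*(l^2 + 3*l) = l*(l - 1)*(l + 1)*(l + 3)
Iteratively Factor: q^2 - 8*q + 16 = (q - 4)*(q - 4)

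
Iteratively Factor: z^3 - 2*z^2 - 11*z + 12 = (z - 1)*(z^2 - z - 12) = (z - 1)*(z + 3)*(z - 4)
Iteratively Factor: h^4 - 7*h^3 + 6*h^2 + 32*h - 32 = (h - 4)*(h^3 - 3*h^2 - 6*h + 8) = (h - 4)*(h + 2)*(h^2 - 5*h + 4) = (h - 4)*(h - 1)*(h + 2)*(h - 4)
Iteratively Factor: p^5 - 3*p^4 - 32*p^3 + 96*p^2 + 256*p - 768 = (p - 4)*(p^4 + p^3 - 28*p^2 - 16*p + 192) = (p - 4)*(p + 4)*(p^3 - 3*p^2 - 16*p + 48) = (p - 4)*(p - 3)*(p + 4)*(p^2 - 16) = (p - 4)^2*(p - 3)*(p + 4)*(p + 4)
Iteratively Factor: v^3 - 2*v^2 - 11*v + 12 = (v - 4)*(v^2 + 2*v - 3) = (v - 4)*(v - 1)*(v + 3)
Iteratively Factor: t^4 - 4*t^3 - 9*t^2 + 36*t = (t - 3)*(t^3 - t^2 - 12*t) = t*(t - 3)*(t^2 - t - 12) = t*(t - 4)*(t - 3)*(t + 3)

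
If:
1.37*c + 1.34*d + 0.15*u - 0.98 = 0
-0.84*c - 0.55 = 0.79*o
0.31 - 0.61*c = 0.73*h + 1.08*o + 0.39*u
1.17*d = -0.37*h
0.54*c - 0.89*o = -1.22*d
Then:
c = -1.50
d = 1.32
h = -4.16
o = 0.90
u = 8.45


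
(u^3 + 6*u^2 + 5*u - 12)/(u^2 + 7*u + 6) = (u^3 + 6*u^2 + 5*u - 12)/(u^2 + 7*u + 6)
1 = 1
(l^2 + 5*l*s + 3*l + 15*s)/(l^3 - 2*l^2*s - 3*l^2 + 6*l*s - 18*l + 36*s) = (-l - 5*s)/(-l^2 + 2*l*s + 6*l - 12*s)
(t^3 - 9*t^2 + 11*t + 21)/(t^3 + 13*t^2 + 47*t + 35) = (t^2 - 10*t + 21)/(t^2 + 12*t + 35)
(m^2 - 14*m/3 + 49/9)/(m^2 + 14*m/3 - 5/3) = (9*m^2 - 42*m + 49)/(3*(3*m^2 + 14*m - 5))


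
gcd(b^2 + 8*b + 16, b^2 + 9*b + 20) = b + 4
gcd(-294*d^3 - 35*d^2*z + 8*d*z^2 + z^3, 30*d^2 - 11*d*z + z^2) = -6*d + z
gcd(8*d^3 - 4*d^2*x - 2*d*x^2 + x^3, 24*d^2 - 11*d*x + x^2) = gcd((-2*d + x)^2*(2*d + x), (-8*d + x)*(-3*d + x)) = 1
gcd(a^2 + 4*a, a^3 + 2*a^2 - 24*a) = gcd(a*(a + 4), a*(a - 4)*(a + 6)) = a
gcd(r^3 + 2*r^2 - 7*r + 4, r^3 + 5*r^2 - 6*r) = r - 1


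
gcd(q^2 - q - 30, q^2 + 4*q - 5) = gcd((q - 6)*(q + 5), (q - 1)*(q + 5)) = q + 5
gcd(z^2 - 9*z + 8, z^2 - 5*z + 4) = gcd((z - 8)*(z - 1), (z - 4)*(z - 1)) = z - 1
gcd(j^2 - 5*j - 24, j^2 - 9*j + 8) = j - 8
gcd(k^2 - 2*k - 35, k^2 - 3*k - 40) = k + 5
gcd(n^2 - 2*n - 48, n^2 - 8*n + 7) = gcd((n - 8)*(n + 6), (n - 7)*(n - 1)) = 1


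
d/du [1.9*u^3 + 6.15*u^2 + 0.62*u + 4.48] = 5.7*u^2 + 12.3*u + 0.62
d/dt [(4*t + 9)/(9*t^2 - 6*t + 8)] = 2*(-18*t^2 - 81*t + 43)/(81*t^4 - 108*t^3 + 180*t^2 - 96*t + 64)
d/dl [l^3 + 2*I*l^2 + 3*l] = 3*l^2 + 4*I*l + 3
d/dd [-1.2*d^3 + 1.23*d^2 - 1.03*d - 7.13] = -3.6*d^2 + 2.46*d - 1.03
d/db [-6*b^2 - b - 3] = -12*b - 1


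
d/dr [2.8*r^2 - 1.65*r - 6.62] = 5.6*r - 1.65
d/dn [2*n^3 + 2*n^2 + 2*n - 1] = 6*n^2 + 4*n + 2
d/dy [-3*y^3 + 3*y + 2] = 3 - 9*y^2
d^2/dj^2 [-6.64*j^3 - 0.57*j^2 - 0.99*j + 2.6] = -39.84*j - 1.14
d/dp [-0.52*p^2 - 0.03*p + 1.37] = -1.04*p - 0.03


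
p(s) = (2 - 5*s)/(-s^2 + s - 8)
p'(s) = (2 - 5*s)*(2*s - 1)/(-s^2 + s - 8)^2 - 5/(-s^2 + s - 8) = (5*s^2 - 5*s - (2*s - 1)*(5*s - 2) + 40)/(s^2 - s + 8)^2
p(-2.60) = -0.86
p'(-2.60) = -0.02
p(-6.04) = -0.64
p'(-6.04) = -0.07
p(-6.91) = -0.58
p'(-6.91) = -0.06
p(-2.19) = -0.86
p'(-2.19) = 0.02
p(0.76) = 0.23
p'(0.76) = 0.62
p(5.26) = 0.80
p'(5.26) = -0.09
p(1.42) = 0.59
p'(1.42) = 0.45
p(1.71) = 0.71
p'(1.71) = 0.36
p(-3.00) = -0.85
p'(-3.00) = -0.05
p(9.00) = 0.54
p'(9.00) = -0.05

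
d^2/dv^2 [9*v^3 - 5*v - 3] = 54*v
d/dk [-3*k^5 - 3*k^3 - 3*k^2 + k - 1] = -15*k^4 - 9*k^2 - 6*k + 1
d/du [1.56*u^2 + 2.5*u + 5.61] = 3.12*u + 2.5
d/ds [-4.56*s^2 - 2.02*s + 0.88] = -9.12*s - 2.02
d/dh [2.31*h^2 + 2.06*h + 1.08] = 4.62*h + 2.06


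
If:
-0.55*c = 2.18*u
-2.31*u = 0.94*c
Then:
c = 0.00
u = 0.00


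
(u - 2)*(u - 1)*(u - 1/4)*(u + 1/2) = u^4 - 11*u^3/4 + 9*u^2/8 + 7*u/8 - 1/4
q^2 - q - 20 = (q - 5)*(q + 4)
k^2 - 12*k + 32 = (k - 8)*(k - 4)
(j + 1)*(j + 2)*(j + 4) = j^3 + 7*j^2 + 14*j + 8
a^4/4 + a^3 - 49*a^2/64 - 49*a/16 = a*(a/4 + 1)*(a - 7/4)*(a + 7/4)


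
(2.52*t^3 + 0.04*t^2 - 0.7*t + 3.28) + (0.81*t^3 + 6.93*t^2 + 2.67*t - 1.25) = 3.33*t^3 + 6.97*t^2 + 1.97*t + 2.03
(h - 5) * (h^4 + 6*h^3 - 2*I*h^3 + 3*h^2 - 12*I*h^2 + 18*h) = h^5 + h^4 - 2*I*h^4 - 27*h^3 - 2*I*h^3 + 3*h^2 + 60*I*h^2 - 90*h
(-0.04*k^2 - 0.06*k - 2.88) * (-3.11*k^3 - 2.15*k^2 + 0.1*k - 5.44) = 0.1244*k^5 + 0.2726*k^4 + 9.0818*k^3 + 6.4036*k^2 + 0.0384*k + 15.6672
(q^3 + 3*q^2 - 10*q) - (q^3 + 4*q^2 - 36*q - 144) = -q^2 + 26*q + 144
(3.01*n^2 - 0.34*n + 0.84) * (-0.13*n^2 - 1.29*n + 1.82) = -0.3913*n^4 - 3.8387*n^3 + 5.8076*n^2 - 1.7024*n + 1.5288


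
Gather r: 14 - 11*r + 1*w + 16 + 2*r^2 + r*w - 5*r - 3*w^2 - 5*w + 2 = 2*r^2 + r*(w - 16) - 3*w^2 - 4*w + 32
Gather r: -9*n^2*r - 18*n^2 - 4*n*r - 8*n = -18*n^2 - 8*n + r*(-9*n^2 - 4*n)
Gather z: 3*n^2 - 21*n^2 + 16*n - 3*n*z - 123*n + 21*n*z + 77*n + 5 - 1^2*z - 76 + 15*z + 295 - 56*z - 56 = -18*n^2 - 30*n + z*(18*n - 42) + 168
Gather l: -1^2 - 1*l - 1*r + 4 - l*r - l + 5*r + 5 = l*(-r - 2) + 4*r + 8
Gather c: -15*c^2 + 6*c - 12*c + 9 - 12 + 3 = -15*c^2 - 6*c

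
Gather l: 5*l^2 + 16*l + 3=5*l^2 + 16*l + 3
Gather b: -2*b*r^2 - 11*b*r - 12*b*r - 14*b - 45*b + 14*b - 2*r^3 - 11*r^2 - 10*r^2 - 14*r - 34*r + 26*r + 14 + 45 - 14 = b*(-2*r^2 - 23*r - 45) - 2*r^3 - 21*r^2 - 22*r + 45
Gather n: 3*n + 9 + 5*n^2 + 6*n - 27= 5*n^2 + 9*n - 18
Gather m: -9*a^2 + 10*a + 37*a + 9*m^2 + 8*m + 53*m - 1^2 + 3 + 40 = -9*a^2 + 47*a + 9*m^2 + 61*m + 42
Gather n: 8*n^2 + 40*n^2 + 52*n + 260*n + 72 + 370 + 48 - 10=48*n^2 + 312*n + 480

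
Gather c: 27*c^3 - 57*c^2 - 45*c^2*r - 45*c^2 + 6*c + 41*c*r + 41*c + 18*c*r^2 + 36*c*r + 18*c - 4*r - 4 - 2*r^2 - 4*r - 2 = 27*c^3 + c^2*(-45*r - 102) + c*(18*r^2 + 77*r + 65) - 2*r^2 - 8*r - 6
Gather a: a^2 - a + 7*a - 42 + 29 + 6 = a^2 + 6*a - 7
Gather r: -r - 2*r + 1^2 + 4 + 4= 9 - 3*r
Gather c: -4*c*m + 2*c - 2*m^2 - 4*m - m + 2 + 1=c*(2 - 4*m) - 2*m^2 - 5*m + 3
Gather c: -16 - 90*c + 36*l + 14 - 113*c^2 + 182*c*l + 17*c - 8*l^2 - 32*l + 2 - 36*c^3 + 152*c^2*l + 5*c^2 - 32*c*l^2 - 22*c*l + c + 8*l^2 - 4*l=-36*c^3 + c^2*(152*l - 108) + c*(-32*l^2 + 160*l - 72)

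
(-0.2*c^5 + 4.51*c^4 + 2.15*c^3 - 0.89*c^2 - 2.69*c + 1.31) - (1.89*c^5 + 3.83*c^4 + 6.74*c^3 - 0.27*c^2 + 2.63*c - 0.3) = -2.09*c^5 + 0.68*c^4 - 4.59*c^3 - 0.62*c^2 - 5.32*c + 1.61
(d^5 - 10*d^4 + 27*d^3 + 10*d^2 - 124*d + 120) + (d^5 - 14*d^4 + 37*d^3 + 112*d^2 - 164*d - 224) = 2*d^5 - 24*d^4 + 64*d^3 + 122*d^2 - 288*d - 104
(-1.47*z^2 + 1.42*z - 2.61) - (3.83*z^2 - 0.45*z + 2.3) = -5.3*z^2 + 1.87*z - 4.91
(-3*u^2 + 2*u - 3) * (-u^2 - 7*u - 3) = 3*u^4 + 19*u^3 - 2*u^2 + 15*u + 9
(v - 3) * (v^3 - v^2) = v^4 - 4*v^3 + 3*v^2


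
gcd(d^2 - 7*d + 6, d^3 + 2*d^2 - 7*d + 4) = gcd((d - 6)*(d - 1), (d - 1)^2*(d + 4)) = d - 1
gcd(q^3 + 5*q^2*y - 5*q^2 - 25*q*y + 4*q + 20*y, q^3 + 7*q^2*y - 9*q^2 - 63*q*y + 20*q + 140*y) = q - 4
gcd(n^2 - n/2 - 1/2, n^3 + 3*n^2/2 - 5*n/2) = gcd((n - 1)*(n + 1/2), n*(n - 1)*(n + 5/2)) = n - 1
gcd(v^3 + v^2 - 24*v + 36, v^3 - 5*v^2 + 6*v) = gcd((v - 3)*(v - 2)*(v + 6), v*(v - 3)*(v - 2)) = v^2 - 5*v + 6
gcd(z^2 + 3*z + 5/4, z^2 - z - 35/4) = z + 5/2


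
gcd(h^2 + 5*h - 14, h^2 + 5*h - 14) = h^2 + 5*h - 14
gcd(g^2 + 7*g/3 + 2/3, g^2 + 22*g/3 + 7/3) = g + 1/3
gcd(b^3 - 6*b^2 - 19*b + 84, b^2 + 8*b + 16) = b + 4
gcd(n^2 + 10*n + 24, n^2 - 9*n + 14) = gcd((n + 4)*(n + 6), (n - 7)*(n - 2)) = 1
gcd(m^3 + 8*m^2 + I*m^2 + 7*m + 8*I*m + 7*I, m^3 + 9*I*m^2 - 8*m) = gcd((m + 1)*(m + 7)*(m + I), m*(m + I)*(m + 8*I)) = m + I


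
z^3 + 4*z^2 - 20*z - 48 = (z - 4)*(z + 2)*(z + 6)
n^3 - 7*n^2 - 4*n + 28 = (n - 7)*(n - 2)*(n + 2)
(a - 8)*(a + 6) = a^2 - 2*a - 48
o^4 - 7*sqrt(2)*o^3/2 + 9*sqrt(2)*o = o*(o - 3*sqrt(2))*(o - 3*sqrt(2)/2)*(o + sqrt(2))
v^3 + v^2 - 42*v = v*(v - 6)*(v + 7)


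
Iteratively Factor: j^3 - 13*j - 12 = (j - 4)*(j^2 + 4*j + 3) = (j - 4)*(j + 1)*(j + 3)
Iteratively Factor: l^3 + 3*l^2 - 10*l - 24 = (l + 4)*(l^2 - l - 6) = (l - 3)*(l + 4)*(l + 2)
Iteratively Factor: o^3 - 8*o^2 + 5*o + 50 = (o - 5)*(o^2 - 3*o - 10) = (o - 5)*(o + 2)*(o - 5)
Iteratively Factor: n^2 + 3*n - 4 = (n - 1)*(n + 4)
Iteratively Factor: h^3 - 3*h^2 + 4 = (h - 2)*(h^2 - h - 2) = (h - 2)*(h + 1)*(h - 2)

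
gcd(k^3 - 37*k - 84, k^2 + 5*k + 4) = k + 4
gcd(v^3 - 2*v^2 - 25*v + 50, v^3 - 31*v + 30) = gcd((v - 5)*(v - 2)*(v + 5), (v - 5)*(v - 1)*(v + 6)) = v - 5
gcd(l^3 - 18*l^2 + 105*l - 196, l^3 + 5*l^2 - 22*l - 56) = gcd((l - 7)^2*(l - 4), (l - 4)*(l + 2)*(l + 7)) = l - 4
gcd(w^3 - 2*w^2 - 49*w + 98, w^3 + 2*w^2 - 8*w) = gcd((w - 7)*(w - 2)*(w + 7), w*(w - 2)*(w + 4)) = w - 2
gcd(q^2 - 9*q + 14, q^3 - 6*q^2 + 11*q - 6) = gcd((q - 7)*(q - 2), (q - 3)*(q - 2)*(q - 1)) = q - 2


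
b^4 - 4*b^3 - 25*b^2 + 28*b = b*(b - 7)*(b - 1)*(b + 4)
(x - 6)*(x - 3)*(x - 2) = x^3 - 11*x^2 + 36*x - 36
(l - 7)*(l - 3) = l^2 - 10*l + 21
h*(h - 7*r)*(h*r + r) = h^3*r - 7*h^2*r^2 + h^2*r - 7*h*r^2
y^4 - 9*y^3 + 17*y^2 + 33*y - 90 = (y - 5)*(y - 3)^2*(y + 2)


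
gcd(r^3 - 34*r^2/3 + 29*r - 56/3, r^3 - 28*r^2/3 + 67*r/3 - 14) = r^2 - 10*r/3 + 7/3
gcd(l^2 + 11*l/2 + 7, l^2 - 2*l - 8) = l + 2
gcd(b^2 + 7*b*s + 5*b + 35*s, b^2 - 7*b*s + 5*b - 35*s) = b + 5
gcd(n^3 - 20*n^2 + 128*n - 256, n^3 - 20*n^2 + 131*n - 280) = n - 8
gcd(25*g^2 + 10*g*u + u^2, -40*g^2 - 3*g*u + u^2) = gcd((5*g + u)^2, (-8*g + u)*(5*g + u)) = 5*g + u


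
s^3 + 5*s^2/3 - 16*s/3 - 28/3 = (s - 7/3)*(s + 2)^2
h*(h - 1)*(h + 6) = h^3 + 5*h^2 - 6*h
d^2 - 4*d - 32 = (d - 8)*(d + 4)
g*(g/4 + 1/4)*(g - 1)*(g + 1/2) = g^4/4 + g^3/8 - g^2/4 - g/8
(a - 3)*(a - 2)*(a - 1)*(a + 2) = a^4 - 4*a^3 - a^2 + 16*a - 12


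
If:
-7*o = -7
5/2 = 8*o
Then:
No Solution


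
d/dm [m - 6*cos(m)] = 6*sin(m) + 1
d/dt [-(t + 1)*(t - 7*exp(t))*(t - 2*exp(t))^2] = (t - 2*exp(t))*((-t + 7*exp(t))*(t - 2*exp(t)) + 2*(t + 1)*(t - 7*exp(t))*(2*exp(t) - 1) + (t + 1)*(t - 2*exp(t))*(7*exp(t) - 1))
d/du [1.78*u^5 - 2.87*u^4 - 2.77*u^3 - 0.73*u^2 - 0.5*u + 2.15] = 8.9*u^4 - 11.48*u^3 - 8.31*u^2 - 1.46*u - 0.5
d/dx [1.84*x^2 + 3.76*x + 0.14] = 3.68*x + 3.76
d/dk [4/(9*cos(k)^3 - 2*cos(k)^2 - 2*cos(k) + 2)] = 4*(27*cos(k)^2 - 4*cos(k) - 2)*sin(k)/(9*cos(k)^3 - 2*cos(k)^2 - 2*cos(k) + 2)^2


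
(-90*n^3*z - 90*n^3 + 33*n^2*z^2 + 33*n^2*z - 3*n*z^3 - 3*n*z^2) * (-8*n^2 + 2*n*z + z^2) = 720*n^5*z + 720*n^5 - 444*n^4*z^2 - 444*n^4*z + 27*n^2*z^4 + 27*n^2*z^3 - 3*n*z^5 - 3*n*z^4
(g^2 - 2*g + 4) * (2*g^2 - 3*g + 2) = 2*g^4 - 7*g^3 + 16*g^2 - 16*g + 8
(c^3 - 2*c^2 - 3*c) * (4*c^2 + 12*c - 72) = 4*c^5 + 4*c^4 - 108*c^3 + 108*c^2 + 216*c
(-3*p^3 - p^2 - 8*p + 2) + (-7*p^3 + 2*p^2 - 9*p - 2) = -10*p^3 + p^2 - 17*p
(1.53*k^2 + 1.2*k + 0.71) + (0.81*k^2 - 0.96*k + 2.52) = 2.34*k^2 + 0.24*k + 3.23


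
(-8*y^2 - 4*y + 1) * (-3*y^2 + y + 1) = 24*y^4 + 4*y^3 - 15*y^2 - 3*y + 1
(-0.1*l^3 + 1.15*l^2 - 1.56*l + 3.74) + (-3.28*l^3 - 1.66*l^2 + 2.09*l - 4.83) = -3.38*l^3 - 0.51*l^2 + 0.53*l - 1.09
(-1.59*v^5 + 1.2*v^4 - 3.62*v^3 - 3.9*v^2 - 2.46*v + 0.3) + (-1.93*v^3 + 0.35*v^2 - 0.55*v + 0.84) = -1.59*v^5 + 1.2*v^4 - 5.55*v^3 - 3.55*v^2 - 3.01*v + 1.14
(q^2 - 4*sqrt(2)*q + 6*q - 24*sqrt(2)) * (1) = q^2 - 4*sqrt(2)*q + 6*q - 24*sqrt(2)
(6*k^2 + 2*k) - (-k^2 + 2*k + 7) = 7*k^2 - 7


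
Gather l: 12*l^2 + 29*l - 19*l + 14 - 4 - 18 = 12*l^2 + 10*l - 8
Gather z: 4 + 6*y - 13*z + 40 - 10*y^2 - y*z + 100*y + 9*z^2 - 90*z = -10*y^2 + 106*y + 9*z^2 + z*(-y - 103) + 44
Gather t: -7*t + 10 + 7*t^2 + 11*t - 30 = 7*t^2 + 4*t - 20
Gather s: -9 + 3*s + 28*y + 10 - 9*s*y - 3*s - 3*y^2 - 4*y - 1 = -9*s*y - 3*y^2 + 24*y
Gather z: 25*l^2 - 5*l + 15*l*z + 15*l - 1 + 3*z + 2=25*l^2 + 10*l + z*(15*l + 3) + 1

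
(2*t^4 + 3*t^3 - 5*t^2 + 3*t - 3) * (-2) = -4*t^4 - 6*t^3 + 10*t^2 - 6*t + 6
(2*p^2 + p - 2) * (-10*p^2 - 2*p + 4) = -20*p^4 - 14*p^3 + 26*p^2 + 8*p - 8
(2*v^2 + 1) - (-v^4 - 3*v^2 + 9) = v^4 + 5*v^2 - 8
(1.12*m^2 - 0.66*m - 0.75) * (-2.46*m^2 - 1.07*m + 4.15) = -2.7552*m^4 + 0.4252*m^3 + 7.1992*m^2 - 1.9365*m - 3.1125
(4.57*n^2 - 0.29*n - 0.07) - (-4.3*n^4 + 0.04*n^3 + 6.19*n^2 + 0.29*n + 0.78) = 4.3*n^4 - 0.04*n^3 - 1.62*n^2 - 0.58*n - 0.85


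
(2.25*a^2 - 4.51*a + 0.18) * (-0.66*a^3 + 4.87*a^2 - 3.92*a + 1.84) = -1.485*a^5 + 13.9341*a^4 - 30.9025*a^3 + 22.6958*a^2 - 9.004*a + 0.3312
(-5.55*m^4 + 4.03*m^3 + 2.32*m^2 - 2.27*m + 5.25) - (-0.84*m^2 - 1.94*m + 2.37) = -5.55*m^4 + 4.03*m^3 + 3.16*m^2 - 0.33*m + 2.88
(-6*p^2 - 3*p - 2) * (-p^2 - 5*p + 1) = 6*p^4 + 33*p^3 + 11*p^2 + 7*p - 2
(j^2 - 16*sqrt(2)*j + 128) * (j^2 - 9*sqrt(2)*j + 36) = j^4 - 25*sqrt(2)*j^3 + 452*j^2 - 1728*sqrt(2)*j + 4608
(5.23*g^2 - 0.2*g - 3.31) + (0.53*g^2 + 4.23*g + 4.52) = 5.76*g^2 + 4.03*g + 1.21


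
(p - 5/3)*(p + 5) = p^2 + 10*p/3 - 25/3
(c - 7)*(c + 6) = c^2 - c - 42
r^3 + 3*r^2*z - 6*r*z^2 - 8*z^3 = (r - 2*z)*(r + z)*(r + 4*z)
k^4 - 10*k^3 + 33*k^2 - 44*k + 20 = (k - 5)*(k - 2)^2*(k - 1)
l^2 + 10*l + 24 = (l + 4)*(l + 6)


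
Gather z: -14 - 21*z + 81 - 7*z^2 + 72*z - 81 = -7*z^2 + 51*z - 14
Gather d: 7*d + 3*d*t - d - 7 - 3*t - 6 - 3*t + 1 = d*(3*t + 6) - 6*t - 12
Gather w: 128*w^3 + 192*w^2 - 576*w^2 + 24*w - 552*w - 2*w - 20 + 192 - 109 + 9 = 128*w^3 - 384*w^2 - 530*w + 72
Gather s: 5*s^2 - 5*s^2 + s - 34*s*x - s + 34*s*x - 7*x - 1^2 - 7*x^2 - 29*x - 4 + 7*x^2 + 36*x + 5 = 0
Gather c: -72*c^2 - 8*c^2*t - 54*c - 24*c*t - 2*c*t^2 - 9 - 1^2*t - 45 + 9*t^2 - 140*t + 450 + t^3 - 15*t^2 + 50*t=c^2*(-8*t - 72) + c*(-2*t^2 - 24*t - 54) + t^3 - 6*t^2 - 91*t + 396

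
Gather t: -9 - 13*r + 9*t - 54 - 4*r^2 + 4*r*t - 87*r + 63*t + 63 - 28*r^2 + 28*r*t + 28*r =-32*r^2 - 72*r + t*(32*r + 72)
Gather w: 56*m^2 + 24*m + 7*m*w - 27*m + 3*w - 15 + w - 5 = 56*m^2 - 3*m + w*(7*m + 4) - 20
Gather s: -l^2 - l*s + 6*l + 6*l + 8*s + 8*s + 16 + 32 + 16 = -l^2 + 12*l + s*(16 - l) + 64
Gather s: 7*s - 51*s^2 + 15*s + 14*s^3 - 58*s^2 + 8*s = 14*s^3 - 109*s^2 + 30*s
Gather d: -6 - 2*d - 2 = -2*d - 8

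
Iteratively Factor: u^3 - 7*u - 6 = (u + 1)*(u^2 - u - 6) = (u - 3)*(u + 1)*(u + 2)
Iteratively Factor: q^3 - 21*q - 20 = (q - 5)*(q^2 + 5*q + 4) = (q - 5)*(q + 4)*(q + 1)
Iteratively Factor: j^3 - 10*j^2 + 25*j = (j - 5)*(j^2 - 5*j) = j*(j - 5)*(j - 5)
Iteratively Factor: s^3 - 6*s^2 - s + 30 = (s - 3)*(s^2 - 3*s - 10) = (s - 3)*(s + 2)*(s - 5)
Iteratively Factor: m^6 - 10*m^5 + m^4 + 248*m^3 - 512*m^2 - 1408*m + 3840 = (m + 3)*(m^5 - 13*m^4 + 40*m^3 + 128*m^2 - 896*m + 1280) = (m - 5)*(m + 3)*(m^4 - 8*m^3 + 128*m - 256) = (m - 5)*(m - 4)*(m + 3)*(m^3 - 4*m^2 - 16*m + 64) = (m - 5)*(m - 4)^2*(m + 3)*(m^2 - 16) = (m - 5)*(m - 4)^3*(m + 3)*(m + 4)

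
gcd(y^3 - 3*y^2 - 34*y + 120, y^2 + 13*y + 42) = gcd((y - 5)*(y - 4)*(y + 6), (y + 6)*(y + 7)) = y + 6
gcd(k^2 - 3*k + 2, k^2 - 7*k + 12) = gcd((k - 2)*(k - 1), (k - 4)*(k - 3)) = 1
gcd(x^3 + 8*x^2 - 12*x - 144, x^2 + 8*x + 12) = x + 6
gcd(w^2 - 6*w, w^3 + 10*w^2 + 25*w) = w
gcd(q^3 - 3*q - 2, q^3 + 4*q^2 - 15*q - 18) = q + 1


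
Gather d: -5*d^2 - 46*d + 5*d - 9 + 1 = -5*d^2 - 41*d - 8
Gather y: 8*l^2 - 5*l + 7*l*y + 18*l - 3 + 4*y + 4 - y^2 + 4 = 8*l^2 + 13*l - y^2 + y*(7*l + 4) + 5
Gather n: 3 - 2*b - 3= -2*b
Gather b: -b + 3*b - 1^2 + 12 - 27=2*b - 16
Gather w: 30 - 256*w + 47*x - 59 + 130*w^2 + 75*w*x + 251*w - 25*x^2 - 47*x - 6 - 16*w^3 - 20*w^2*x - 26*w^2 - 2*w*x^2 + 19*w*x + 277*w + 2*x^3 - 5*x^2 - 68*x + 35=-16*w^3 + w^2*(104 - 20*x) + w*(-2*x^2 + 94*x + 272) + 2*x^3 - 30*x^2 - 68*x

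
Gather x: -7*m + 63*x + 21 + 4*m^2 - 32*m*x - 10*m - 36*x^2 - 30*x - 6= 4*m^2 - 17*m - 36*x^2 + x*(33 - 32*m) + 15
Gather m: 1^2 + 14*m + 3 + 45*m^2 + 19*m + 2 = 45*m^2 + 33*m + 6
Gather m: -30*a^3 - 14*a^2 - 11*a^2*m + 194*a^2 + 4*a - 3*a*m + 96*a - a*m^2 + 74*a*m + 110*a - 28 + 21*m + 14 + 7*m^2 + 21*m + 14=-30*a^3 + 180*a^2 + 210*a + m^2*(7 - a) + m*(-11*a^2 + 71*a + 42)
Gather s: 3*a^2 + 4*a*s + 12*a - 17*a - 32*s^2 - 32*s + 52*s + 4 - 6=3*a^2 - 5*a - 32*s^2 + s*(4*a + 20) - 2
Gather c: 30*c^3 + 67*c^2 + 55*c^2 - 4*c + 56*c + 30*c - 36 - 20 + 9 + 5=30*c^3 + 122*c^2 + 82*c - 42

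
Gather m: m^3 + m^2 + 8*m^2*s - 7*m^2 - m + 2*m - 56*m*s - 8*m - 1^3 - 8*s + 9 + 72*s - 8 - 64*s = m^3 + m^2*(8*s - 6) + m*(-56*s - 7)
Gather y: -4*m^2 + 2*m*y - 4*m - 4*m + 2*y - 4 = -4*m^2 - 8*m + y*(2*m + 2) - 4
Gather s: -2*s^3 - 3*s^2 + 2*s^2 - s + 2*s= -2*s^3 - s^2 + s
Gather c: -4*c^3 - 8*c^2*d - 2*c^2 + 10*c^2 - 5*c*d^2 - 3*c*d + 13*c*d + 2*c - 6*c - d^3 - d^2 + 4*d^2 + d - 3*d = -4*c^3 + c^2*(8 - 8*d) + c*(-5*d^2 + 10*d - 4) - d^3 + 3*d^2 - 2*d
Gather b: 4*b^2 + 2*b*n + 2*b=4*b^2 + b*(2*n + 2)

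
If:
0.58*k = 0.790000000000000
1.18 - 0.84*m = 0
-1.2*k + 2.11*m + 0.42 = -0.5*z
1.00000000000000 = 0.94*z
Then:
No Solution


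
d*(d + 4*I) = d^2 + 4*I*d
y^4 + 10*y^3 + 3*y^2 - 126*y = y*(y - 3)*(y + 6)*(y + 7)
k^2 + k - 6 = (k - 2)*(k + 3)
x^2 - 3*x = x*(x - 3)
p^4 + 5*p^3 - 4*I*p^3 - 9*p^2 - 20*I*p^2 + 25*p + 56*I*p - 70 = (p - 2)*(p + 7)*(p - 5*I)*(p + I)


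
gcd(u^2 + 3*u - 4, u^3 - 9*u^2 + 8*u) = u - 1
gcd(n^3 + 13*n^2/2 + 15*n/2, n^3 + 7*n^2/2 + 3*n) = n^2 + 3*n/2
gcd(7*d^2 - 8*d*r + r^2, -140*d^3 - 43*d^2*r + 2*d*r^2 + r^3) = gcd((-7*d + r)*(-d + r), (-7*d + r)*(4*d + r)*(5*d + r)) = -7*d + r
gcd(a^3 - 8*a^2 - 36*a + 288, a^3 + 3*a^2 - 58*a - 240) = a^2 - 2*a - 48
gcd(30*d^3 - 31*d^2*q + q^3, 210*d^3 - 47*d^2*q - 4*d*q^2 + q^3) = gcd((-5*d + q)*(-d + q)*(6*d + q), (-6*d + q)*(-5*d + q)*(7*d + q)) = -5*d + q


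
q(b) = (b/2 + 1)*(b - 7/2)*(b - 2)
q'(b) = (b/2 + 1)*(b - 7/2) + (b/2 + 1)*(b - 2) + (b - 7/2)*(b - 2)/2 = 3*b^2/2 - 7*b/2 - 2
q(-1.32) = 5.44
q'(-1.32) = 5.23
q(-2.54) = -7.40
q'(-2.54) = 16.57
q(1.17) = 3.07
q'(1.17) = -4.04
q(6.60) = 61.32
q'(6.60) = 40.24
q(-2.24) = -2.92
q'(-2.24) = 13.37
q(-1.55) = 4.03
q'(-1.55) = 7.03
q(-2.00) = 0.00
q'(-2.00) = 11.00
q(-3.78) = -37.45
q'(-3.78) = 32.66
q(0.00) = 7.00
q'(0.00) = -2.00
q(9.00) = 211.75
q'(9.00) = 88.00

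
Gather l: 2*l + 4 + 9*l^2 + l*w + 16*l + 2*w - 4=9*l^2 + l*(w + 18) + 2*w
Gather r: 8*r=8*r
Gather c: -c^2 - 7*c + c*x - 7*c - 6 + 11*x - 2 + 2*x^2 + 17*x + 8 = -c^2 + c*(x - 14) + 2*x^2 + 28*x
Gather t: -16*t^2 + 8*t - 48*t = -16*t^2 - 40*t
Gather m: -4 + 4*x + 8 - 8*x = 4 - 4*x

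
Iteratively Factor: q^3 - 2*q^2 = (q)*(q^2 - 2*q) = q^2*(q - 2)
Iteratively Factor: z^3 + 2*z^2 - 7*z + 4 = (z - 1)*(z^2 + 3*z - 4) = (z - 1)^2*(z + 4)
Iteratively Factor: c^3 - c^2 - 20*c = (c - 5)*(c^2 + 4*c) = c*(c - 5)*(c + 4)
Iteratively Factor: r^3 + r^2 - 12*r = (r + 4)*(r^2 - 3*r) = (r - 3)*(r + 4)*(r)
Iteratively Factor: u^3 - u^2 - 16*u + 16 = (u + 4)*(u^2 - 5*u + 4) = (u - 4)*(u + 4)*(u - 1)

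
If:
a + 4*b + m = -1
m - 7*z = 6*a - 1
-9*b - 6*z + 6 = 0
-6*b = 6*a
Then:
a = -14/27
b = 14/27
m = -23/9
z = 2/9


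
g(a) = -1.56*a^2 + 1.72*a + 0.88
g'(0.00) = 1.72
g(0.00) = 0.88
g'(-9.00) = 29.80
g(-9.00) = -140.96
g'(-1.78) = 7.27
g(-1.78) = -7.12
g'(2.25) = -5.30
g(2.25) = -3.15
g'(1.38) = -2.59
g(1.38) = 0.28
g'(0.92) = -1.15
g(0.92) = 1.14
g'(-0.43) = 3.06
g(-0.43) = -0.15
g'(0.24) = 0.97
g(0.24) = 1.20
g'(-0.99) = 4.81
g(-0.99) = -2.35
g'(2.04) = -4.64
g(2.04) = -2.10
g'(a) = 1.72 - 3.12*a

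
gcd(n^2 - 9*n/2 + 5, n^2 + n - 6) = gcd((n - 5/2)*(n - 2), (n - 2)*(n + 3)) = n - 2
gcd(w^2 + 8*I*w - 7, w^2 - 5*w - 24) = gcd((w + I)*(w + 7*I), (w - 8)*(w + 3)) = 1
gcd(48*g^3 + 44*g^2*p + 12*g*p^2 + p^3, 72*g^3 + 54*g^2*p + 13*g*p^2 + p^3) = 24*g^2 + 10*g*p + p^2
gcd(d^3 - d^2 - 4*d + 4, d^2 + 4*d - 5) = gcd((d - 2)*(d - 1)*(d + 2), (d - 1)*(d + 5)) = d - 1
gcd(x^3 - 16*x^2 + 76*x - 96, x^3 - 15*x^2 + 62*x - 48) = x^2 - 14*x + 48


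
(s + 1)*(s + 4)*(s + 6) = s^3 + 11*s^2 + 34*s + 24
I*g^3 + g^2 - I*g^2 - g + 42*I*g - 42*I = (g - 7*I)*(g + 6*I)*(I*g - I)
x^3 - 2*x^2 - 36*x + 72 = (x - 6)*(x - 2)*(x + 6)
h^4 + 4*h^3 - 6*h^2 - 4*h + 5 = (h - 1)^2*(h + 1)*(h + 5)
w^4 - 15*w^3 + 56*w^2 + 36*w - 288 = (w - 8)*(w - 6)*(w - 3)*(w + 2)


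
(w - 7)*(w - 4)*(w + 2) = w^3 - 9*w^2 + 6*w + 56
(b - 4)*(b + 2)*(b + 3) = b^3 + b^2 - 14*b - 24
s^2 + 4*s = s*(s + 4)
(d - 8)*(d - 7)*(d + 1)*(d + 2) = d^4 - 12*d^3 + 13*d^2 + 138*d + 112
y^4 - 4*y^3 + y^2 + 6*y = y*(y - 3)*(y - 2)*(y + 1)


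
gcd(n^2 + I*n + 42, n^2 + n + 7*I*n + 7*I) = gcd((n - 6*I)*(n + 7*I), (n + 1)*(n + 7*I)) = n + 7*I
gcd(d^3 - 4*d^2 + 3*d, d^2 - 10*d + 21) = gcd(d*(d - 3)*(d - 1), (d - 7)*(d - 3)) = d - 3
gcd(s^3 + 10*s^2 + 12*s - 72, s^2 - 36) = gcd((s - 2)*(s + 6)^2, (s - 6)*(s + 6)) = s + 6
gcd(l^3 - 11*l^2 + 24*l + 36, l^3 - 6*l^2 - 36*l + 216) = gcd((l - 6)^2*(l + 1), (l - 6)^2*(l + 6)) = l^2 - 12*l + 36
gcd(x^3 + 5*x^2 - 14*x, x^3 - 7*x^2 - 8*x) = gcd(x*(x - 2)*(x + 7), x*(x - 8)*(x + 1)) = x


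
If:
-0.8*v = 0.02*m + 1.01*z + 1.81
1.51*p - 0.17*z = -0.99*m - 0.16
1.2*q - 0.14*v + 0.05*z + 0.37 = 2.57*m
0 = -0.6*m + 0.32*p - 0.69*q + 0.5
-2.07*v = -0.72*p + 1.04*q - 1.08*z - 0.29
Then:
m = 0.29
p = -0.43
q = 0.27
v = -0.77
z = -1.19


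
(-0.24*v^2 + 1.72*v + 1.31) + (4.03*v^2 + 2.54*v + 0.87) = 3.79*v^2 + 4.26*v + 2.18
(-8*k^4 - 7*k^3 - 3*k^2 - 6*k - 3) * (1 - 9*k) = 72*k^5 + 55*k^4 + 20*k^3 + 51*k^2 + 21*k - 3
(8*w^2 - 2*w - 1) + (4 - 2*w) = 8*w^2 - 4*w + 3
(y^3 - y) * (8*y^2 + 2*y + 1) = 8*y^5 + 2*y^4 - 7*y^3 - 2*y^2 - y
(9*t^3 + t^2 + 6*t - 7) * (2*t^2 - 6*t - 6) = 18*t^5 - 52*t^4 - 48*t^3 - 56*t^2 + 6*t + 42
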